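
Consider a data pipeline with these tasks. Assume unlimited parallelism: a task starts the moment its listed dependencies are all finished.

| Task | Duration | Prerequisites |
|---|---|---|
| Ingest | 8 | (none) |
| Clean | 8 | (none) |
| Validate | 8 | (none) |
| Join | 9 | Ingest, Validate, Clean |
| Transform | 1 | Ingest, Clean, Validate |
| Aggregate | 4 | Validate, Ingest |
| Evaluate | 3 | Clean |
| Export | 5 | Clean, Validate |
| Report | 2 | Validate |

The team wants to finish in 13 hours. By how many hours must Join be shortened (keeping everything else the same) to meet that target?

Current finish: 17 hours; target: 13.
Join is on every critical path, so each hour cut from Join cuts the finish by one (this holds down to a finish of 13).
Need 17 − 13 = 4 hours off Join → Join becomes 5 hours, finish becomes 13.

4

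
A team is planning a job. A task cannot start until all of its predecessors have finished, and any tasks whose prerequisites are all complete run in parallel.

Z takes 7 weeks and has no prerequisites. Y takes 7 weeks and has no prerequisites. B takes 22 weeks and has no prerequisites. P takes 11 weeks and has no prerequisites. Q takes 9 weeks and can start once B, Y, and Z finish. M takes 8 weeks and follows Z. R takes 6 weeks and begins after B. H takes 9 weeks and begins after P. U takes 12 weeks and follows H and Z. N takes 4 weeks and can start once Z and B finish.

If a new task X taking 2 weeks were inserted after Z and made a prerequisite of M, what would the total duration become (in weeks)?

Originally the project takes 32 weeks.
With X inserted, M now waits for max(Z, X).
New critical path: P→H→U = 11+9+12 = 32 ⇒ 32 weeks.

32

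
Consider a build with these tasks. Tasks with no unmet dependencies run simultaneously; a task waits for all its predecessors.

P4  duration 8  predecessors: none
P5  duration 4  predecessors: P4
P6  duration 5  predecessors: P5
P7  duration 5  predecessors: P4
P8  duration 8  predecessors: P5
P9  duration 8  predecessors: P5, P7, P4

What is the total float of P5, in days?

Critical path: P4→P7→P9 = 8+5+8 = 21, so the finish is 21 days.
Longest path through P5: 20 days (earliest finish 12, latest finish 13).
Float = 21 − 20 = 1.

1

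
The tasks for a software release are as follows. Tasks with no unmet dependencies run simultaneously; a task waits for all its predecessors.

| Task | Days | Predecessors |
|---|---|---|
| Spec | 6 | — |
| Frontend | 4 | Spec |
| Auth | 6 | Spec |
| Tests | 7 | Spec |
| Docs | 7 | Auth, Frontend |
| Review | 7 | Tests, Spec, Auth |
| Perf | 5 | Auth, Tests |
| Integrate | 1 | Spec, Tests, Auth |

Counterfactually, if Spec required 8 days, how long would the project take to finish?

Critical path before the change: Spec→Tests→Review = 6+7+7 = 20 giving 20 days.
Spec is on the critical path; changing it to 8 makes that path 22 days.
That remains the longest chain; total 22 days.

22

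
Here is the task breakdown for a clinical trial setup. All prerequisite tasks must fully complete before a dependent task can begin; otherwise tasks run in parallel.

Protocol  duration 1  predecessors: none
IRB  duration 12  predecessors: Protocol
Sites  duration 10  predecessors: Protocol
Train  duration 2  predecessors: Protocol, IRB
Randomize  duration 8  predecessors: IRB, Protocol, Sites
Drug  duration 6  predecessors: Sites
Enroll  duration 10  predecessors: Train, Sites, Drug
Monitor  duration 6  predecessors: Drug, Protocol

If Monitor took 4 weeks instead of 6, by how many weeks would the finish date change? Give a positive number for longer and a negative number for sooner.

As given, the longest chain is Protocol→Sites→Drug→Enroll = 1+10+6+10 = 27, so the finish is 27 weeks.
Monitor is off the critical path — its longest chain is 23 weeks, giving 4 of slack.
No other chain overtakes it, so the finish is 27 weeks.
Change in finish: 27 − 27 = +0 weeks.

0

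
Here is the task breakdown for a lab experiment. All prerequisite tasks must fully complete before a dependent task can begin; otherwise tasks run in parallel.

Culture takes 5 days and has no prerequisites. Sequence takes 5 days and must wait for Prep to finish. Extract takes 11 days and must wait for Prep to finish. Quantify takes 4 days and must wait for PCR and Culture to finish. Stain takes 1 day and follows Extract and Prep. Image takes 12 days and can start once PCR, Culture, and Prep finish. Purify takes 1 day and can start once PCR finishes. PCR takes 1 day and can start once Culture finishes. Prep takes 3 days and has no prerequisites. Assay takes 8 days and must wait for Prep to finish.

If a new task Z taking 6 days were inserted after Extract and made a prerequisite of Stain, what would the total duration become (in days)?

21

Originally the schedule takes 18 days.
With Z inserted, Stain now waits for max(Extract, Prep, Z).
New critical path: Prep→Extract→Z→Stain = 3+11+6+1 = 21 ⇒ 21 days.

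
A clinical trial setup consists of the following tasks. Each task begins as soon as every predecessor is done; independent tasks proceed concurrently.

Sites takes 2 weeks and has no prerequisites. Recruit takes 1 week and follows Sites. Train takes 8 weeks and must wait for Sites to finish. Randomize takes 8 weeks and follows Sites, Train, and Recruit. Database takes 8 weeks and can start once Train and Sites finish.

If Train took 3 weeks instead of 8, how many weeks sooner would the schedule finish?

The binding path is Sites→Train→Randomize = 2+8+8 = 18; finish at 18 weeks.
Train is on the critical path; changing it to 3 makes that path 13 weeks.
No other chain overtakes it, so the finish is 13 weeks.
Change in finish: 13 − 18 = -5 weeks.

5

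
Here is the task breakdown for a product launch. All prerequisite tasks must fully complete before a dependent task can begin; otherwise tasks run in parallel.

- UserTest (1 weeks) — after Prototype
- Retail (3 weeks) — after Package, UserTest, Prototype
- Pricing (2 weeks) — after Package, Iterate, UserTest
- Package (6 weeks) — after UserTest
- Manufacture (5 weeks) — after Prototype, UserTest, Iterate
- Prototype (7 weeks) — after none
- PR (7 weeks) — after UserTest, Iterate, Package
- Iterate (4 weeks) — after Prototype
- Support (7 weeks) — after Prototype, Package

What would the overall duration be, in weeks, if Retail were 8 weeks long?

Actual critical path: Prototype→UserTest→Package→PR = 7+1+6+7 = 21 ⇒ 21 weeks.
The longest path through Retail is only 17 weeks, so Retail has float 4.
The binding chain switches to Prototype→UserTest→Package→Retail = 7+1+6+8 = 22; finish 22 weeks.

22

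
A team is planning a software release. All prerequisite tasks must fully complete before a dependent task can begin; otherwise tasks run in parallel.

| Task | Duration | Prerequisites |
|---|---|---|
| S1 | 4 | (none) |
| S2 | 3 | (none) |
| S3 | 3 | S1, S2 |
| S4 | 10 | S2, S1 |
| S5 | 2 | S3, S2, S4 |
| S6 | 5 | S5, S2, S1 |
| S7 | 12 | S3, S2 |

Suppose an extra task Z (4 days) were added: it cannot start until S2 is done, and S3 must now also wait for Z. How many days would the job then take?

22

Originally the job takes 21 days.
With Z inserted, S3 now waits for max(S1, S2, Z).
New critical path: S2→Z→S3→S7 = 3+4+3+12 = 22 ⇒ 22 days.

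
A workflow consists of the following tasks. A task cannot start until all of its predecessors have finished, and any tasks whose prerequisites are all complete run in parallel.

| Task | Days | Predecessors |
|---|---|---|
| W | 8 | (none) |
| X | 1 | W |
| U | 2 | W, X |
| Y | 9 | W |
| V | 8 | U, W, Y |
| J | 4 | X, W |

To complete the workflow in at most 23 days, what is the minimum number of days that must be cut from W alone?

2

Current finish: 25 days; target: 23.
W is on every critical path, so each day cut from W cuts the finish by one (this holds down to a finish of 18).
Need 25 − 23 = 2 days off W → W becomes 6 days, finish becomes 23.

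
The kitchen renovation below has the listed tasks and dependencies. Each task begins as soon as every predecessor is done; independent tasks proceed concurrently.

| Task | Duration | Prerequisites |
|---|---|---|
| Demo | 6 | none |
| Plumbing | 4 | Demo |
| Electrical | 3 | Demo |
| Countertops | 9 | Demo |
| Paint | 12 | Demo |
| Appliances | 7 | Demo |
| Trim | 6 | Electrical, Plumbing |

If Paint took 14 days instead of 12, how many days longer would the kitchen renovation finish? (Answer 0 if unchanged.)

Baseline: Demo→Paint = 6+12 = 18 → 18 days.
Paint is on the critical path; changing it to 14 makes that path 20 days.
That remains the longest chain; total 20 days.
Change in finish: 20 − 18 = +2 days.

2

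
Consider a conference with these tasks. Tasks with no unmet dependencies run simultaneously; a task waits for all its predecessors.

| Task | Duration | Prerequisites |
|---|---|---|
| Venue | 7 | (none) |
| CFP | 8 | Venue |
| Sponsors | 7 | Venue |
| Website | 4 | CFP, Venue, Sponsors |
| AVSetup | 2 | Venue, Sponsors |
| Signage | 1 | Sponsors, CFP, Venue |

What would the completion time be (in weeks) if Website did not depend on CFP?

18

Original critical path: Venue→CFP→Website = 7+8+4 = 19 ⇒ 19 weeks.
Without CFP→Website, Website's earliest start moves from 15 to 14.
The longest chain is now Venue→Sponsors→Website = 7+7+4 = 18, so the project takes 18 weeks.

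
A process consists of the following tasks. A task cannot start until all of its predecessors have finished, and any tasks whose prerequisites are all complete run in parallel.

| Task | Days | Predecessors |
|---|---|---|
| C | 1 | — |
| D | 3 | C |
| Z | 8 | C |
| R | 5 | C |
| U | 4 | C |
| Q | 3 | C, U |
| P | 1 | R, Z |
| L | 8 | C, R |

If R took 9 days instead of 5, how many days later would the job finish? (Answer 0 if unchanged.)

4

The binding path is C→R→L = 1+5+8 = 14; finish at 14 days.
Since R is critical, the +4 change carries straight to that chain (now 18 days).
That remains the longest chain; total 18 days.
Change in finish: 18 − 14 = +4 days.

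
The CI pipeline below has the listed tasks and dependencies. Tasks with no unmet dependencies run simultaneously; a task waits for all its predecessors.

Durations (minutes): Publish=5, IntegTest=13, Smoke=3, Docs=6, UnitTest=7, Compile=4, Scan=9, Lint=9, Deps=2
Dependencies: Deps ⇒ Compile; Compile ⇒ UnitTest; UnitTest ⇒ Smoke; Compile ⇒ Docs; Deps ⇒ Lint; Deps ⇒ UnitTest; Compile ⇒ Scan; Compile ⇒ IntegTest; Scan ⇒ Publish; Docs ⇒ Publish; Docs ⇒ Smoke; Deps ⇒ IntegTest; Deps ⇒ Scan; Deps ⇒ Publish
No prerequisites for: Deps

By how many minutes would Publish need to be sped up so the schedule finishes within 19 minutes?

1

Current finish: 20 minutes; target: 19.
Publish is on every critical path, so each minute cut from Publish cuts the finish by one (this holds down to a finish of 19).
Need 20 − 19 = 1 minute off Publish → Publish becomes 4 minutes, finish becomes 19.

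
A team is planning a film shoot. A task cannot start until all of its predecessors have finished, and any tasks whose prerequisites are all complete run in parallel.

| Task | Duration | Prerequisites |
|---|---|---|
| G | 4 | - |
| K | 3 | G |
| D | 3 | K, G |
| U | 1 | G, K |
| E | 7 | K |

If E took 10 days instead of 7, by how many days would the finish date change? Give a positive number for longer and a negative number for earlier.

Actual critical path: G→K→E = 4+3+7 = 14 ⇒ 14 days.
E lies on that path, so at 10 days the path becomes 17 days.
The critical path is still G→K→E; finish is now 17 days.
Change in finish: 17 − 14 = +3 days.

3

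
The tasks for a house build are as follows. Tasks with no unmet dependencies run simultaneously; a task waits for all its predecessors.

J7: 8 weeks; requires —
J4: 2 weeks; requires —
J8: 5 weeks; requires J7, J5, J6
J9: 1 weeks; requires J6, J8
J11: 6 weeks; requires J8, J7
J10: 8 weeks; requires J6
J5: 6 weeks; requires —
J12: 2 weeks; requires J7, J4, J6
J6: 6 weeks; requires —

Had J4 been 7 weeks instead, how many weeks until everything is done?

19

Critical path before the change: J7→J8→J11 = 8+5+6 = 19 giving 19 weeks.
The longest path through J4 is only 4 weeks, so J4 has float 15.
That remains the longest chain; total 19 weeks.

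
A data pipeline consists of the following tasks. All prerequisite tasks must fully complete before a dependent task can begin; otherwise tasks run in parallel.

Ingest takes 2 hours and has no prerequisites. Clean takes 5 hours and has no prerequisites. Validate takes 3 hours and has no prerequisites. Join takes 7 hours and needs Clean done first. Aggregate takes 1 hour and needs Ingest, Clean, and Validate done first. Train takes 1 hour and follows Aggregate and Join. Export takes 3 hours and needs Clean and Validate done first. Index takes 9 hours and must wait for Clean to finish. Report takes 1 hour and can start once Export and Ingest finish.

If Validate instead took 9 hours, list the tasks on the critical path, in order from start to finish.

Clean, Index

Baseline: Clean→Index = 5+9 = 14 → 14 hours.
Validate has 7 hours of float (longest path through it is 7).
The critical path is still Clean→Index; finish is now 14 hours.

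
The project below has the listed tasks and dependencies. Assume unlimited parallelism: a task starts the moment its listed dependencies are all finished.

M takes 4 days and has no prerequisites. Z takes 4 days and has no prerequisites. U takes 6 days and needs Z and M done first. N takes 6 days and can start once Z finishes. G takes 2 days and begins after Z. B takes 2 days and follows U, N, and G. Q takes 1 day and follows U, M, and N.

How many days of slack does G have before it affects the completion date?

The longest chain is M→U→B = 4+6+2 = 12; overall finish 12 days.
G finishes as early as 6 and must finish by 10.
So G can slip 10 − 6 = 4 days.

4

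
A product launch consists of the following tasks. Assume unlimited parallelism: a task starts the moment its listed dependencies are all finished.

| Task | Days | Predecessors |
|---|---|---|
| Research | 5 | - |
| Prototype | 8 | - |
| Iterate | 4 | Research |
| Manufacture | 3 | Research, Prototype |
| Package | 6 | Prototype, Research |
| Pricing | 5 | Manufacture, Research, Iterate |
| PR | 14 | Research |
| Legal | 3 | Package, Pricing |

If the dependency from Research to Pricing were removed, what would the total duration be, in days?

19

With the dependency in place, Research→PR = 5+14 = 19 sets the finish at 19 days.
Dropping Research→Pricing doesn't change Pricing's earliest start (11); another predecessor still binds.
After: Research→PR = 5+14 = 19 → 19 days.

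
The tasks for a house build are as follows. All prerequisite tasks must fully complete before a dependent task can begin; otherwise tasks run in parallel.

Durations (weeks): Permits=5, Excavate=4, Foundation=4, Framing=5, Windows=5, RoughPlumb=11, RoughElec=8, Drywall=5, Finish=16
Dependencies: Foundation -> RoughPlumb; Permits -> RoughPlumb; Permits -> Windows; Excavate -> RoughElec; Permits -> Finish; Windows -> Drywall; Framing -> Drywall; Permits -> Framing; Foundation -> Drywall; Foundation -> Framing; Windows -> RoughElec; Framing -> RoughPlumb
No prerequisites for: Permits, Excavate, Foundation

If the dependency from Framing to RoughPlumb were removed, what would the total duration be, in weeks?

21

Original critical path: Permits→Framing→RoughPlumb = 5+5+11 = 21 ⇒ 21 weeks.
Without Framing→RoughPlumb, RoughPlumb's earliest start moves from 10 to 5.
The longest chain is now Permits→Finish = 5+16 = 21, so the schedule takes 21 weeks.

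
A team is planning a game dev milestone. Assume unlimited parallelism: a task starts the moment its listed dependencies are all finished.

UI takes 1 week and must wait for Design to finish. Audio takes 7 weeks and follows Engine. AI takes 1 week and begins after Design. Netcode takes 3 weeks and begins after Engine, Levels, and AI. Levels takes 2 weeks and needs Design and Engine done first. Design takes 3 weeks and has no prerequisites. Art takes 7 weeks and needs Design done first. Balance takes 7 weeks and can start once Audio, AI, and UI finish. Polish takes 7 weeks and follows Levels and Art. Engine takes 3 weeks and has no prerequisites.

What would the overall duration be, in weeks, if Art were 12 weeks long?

22

Actual critical path: Design→Art→Polish = 3+7+7 = 17 ⇒ 17 weeks.
Since Art is critical, the +5 change carries straight to that chain (now 22 weeks).
That remains the longest chain; total 22 weeks.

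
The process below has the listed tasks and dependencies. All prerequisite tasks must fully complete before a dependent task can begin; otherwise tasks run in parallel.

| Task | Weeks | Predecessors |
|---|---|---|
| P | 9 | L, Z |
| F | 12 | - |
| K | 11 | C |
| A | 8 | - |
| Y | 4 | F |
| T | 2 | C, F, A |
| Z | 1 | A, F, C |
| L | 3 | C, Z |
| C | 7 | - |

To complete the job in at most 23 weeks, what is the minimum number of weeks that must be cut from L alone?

Current finish: 25 weeks; target: 23.
L is on every critical path, so each week cut from L cuts the finish by one (this holds down to a finish of 23).
Need 25 − 23 = 2 weeks off L → L becomes 1 week, finish becomes 23.

2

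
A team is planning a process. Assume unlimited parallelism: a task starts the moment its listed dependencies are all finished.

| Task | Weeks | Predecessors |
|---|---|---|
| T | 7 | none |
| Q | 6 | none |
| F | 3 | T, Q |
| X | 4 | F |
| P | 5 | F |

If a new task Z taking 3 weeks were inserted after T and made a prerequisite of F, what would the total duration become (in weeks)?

Originally the project takes 15 weeks.
With Z inserted, F now waits for max(T, Q, Z).
New critical path: T→Z→F→P = 7+3+3+5 = 18 ⇒ 18 weeks.

18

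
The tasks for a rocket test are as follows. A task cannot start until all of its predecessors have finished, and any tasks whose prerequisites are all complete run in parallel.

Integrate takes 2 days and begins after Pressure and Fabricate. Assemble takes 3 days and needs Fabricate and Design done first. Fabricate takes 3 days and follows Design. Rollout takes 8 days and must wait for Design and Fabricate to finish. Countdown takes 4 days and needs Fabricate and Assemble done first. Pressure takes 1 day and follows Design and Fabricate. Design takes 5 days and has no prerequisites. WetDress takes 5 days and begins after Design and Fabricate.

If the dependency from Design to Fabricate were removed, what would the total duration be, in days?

Original critical path: Design→Fabricate→Rollout = 5+3+8 = 16 ⇒ 16 days.
Without Design→Fabricate, Fabricate's earliest start moves from 5 to 0.
The longest chain is now Design→Rollout = 5+8 = 13, so the schedule takes 13 days.

13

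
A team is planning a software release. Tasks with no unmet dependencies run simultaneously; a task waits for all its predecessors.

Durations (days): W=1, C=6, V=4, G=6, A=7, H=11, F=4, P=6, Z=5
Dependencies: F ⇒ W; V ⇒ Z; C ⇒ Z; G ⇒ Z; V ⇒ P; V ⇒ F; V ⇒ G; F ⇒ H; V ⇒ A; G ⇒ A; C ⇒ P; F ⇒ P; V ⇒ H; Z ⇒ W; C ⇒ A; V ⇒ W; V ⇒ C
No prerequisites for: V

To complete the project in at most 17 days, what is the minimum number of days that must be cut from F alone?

Current finish: 19 days; target: 17.
F is on every critical path, so each day cut from F cuts the finish by one (this holds down to a finish of 17).
Need 19 − 17 = 2 days off F → F becomes 2 days, finish becomes 17.

2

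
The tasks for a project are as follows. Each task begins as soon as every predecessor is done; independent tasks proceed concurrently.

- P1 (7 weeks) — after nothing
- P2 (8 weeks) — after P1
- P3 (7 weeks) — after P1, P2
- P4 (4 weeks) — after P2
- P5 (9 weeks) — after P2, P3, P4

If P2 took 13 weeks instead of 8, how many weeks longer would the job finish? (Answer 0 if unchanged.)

The binding path is P1→P2→P3→P5 = 7+8+7+9 = 31; finish at 31 weeks.
P2 is on the critical path; changing it to 13 makes that path 36 weeks.
That remains the longest chain; total 36 weeks.
Change in finish: 36 − 31 = +5 weeks.

5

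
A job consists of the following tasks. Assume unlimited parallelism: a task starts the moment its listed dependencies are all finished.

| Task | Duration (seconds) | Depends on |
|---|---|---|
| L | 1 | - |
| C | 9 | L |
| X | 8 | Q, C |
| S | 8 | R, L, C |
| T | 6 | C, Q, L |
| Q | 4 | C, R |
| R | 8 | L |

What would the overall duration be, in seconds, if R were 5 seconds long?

As given, the longest chain is L→C→Q→X = 1+9+4+8 = 22, so the finish is 22 seconds.
R is off the critical path — its longest chain is 21 seconds, giving 1 of slack.
No other chain overtakes it, so the finish is 22 seconds.

22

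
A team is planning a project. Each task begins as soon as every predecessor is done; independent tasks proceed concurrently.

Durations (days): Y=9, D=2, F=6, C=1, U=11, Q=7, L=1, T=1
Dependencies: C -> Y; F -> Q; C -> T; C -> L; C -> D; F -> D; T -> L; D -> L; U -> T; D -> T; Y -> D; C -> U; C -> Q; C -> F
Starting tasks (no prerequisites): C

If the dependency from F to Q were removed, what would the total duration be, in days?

Before: longest chain C→F→Q = 1+6+7 = 14, finish 14.
Without F→Q, Q's earliest start moves from 7 to 1.
New critical path: C→U→T→L = 1+11+1+1 = 14 ⇒ 14 days.

14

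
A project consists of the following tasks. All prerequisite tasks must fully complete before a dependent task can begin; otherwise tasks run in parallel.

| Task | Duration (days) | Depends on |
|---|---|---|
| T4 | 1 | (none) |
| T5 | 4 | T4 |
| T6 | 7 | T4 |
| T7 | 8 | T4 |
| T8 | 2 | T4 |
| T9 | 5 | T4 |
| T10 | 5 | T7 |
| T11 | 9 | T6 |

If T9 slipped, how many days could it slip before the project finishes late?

11

Critical path: T4→T6→T11 = 1+7+9 = 17, so the finish is 17 days.
T9 finishes as early as 6 and must finish by 17.
Float = 17 − 6 = 11.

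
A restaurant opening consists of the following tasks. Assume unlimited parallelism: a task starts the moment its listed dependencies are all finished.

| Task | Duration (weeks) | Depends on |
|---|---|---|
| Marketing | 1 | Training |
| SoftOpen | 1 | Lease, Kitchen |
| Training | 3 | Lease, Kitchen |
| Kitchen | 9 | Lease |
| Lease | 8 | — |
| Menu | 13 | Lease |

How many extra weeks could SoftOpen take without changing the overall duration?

3

The longest chain is Lease→Kitchen→Training→Marketing = 8+9+3+1 = 21; overall finish 21 weeks.
Longest path through SoftOpen: 18 weeks (earliest finish 18, latest finish 21).
Float = 21 − 18 = 3.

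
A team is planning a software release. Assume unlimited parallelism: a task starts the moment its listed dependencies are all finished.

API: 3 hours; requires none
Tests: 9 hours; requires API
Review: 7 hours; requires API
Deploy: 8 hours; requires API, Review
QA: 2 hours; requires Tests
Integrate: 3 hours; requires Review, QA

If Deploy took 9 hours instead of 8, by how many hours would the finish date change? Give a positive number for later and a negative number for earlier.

1

As given, the longest chain is API→Review→Deploy = 3+7+8 = 18, so the finish is 18 hours.
Deploy is on the critical path; changing it to 9 makes that path 19 hours.
That remains the longest chain; total 19 hours.
Change in finish: 19 − 18 = +1 hours.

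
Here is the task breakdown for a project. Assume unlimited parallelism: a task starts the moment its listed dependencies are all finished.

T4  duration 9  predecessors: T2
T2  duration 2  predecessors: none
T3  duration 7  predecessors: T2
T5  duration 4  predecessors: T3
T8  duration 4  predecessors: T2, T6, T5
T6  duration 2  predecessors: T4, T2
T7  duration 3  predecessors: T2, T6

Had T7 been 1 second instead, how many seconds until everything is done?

Critical path before the change: T2→T3→T5→T8 = 2+7+4+4 = 17 giving 17 seconds.
T7 is off the critical path — its longest chain is 16 seconds, giving 1 of slack.
No other chain overtakes it, so the finish is 17 seconds.

17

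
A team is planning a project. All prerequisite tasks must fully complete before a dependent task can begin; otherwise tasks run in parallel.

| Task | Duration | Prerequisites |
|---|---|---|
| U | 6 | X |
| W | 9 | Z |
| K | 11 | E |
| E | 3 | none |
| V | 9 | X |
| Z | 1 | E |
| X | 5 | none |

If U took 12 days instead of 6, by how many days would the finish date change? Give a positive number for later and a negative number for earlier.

3

Baseline: X→V = 5+9 = 14 → 14 days.
The longest path through U is only 11 days, so U has float 3.
The binding chain switches to X→U = 5+12 = 17; finish 17 days.
Change in finish: 17 − 14 = +3 days.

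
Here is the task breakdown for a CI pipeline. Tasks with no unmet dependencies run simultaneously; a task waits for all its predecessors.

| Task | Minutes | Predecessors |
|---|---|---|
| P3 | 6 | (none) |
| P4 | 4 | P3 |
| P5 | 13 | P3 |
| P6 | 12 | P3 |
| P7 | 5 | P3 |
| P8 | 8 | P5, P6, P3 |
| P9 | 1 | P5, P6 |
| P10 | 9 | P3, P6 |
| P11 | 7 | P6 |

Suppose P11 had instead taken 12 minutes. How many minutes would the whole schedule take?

30

As given, the longest chain is P3→P5→P8 = 6+13+8 = 27, so the finish is 27 minutes.
P11 is off the critical path — its longest chain is 25 minutes, giving 2 of slack.
The binding chain switches to P3→P6→P11 = 6+12+12 = 30; finish 30 minutes.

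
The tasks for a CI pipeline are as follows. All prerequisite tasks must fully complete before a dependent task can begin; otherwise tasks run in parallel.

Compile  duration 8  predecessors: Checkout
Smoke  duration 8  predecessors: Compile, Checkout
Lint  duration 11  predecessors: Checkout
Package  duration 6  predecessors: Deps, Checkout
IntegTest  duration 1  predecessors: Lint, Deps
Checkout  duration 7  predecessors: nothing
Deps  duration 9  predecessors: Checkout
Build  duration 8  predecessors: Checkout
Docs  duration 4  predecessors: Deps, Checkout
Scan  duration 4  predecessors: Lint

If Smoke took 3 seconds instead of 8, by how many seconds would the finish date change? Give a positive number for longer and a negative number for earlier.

-1

Critical path before the change: Checkout→Compile→Smoke = 7+8+8 = 23 giving 23 seconds.
Smoke is on the critical path; changing it to 3 makes that path 18 seconds.
New critical path: Checkout→Deps→Package = 7+9+6 = 22 ⇒ 22 seconds.
Change in finish: 22 − 23 = -1 seconds.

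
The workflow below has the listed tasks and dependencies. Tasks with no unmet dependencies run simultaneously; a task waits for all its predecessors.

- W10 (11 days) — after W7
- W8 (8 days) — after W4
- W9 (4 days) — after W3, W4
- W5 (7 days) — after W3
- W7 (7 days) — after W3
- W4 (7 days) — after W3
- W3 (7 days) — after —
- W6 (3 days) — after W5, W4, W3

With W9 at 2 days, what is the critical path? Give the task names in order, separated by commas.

W3, W7, W10

Critical path before the change: W3→W7→W10 = 7+7+11 = 25 giving 25 days.
W9 has 7 days of float (longest path through it is 18).
That remains the longest chain; total 25 days.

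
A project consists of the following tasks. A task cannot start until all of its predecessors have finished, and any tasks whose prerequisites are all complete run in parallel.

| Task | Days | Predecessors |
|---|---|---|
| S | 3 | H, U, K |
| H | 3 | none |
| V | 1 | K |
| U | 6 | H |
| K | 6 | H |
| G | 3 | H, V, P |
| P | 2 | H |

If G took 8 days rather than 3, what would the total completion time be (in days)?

18

As given, the longest chain is H→K→V→G = 3+6+1+3 = 13, so the finish is 13 days.
G lies on that path, so at 8 days the path becomes 18 days.
That remains the longest chain; total 18 days.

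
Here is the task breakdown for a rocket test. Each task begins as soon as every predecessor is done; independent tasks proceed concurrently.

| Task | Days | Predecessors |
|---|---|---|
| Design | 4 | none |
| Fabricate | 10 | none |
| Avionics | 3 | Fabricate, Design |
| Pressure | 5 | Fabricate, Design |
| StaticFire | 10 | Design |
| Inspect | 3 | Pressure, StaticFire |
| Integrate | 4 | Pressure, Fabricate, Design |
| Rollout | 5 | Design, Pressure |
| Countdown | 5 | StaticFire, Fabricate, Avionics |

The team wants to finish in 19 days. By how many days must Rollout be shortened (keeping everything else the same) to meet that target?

Current finish: 20 days; target: 19.
Rollout is on every critical path, so each day cut from Rollout cuts the finish by one (this holds down to a finish of 19).
Need 20 − 19 = 1 day off Rollout → Rollout becomes 4 days, finish becomes 19.

1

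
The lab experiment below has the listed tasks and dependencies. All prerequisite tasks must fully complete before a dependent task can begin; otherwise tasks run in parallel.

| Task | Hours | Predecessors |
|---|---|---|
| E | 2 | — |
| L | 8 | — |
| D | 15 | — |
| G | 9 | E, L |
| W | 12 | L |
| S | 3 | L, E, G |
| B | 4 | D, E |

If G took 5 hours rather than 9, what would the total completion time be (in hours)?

20

As given, the longest chain is L→G→S = 8+9+3 = 20, so the finish is 20 hours.
Since G is critical, the -4 change carries straight to that chain (now 16 hours).
The binding chain switches to L→W = 8+12 = 20; finish 20 hours.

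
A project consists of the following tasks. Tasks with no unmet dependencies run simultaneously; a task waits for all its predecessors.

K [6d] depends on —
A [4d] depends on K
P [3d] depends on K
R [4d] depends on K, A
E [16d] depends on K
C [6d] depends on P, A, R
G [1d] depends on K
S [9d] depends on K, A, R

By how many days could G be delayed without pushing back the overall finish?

16

Critical path: K→A→R→S = 6+4+4+9 = 23, so the finish is 23 days.
The longest chain containing G totals 7 days.
Float = 23 − 7 = 16.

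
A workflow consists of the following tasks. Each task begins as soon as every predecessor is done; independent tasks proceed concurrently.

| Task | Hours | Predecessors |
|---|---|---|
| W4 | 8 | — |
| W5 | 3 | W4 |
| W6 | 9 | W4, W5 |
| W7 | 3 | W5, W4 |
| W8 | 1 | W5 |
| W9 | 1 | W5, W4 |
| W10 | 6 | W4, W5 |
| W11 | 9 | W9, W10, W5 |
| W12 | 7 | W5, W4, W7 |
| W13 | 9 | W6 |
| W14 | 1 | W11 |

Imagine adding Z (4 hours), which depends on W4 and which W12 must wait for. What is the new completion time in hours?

Originally the plan takes 29 hours.
With Z inserted, W12 now waits for max(W5, W4, W7, Z).
New critical path: W4→W5→W6→W13 = 8+3+9+9 = 29 ⇒ 29 hours.

29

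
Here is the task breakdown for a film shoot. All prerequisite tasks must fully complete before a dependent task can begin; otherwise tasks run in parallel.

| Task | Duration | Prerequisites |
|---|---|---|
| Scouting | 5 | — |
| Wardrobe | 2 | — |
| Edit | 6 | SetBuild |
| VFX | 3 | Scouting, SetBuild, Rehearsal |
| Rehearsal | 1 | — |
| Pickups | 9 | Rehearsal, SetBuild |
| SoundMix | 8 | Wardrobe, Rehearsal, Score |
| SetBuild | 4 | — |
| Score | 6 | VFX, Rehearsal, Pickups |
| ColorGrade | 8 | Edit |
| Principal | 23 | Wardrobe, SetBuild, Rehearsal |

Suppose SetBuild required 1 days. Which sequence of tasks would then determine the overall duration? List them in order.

Critical path before the change: SetBuild→Principal = 4+23 = 27 giving 27 days.
SetBuild lies on that path, so at 1 day the path becomes 24 days.
The binding chain switches to Wardrobe→Principal = 2+23 = 25; finish 25 days.

Wardrobe, Principal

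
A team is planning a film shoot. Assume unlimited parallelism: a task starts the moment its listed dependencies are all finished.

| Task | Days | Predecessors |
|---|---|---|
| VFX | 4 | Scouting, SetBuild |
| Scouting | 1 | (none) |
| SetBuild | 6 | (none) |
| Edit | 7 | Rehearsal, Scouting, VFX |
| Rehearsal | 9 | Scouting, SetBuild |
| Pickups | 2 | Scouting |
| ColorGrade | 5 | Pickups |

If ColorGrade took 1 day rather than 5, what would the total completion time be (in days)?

22

Critical path before the change: SetBuild→Rehearsal→Edit = 6+9+7 = 22 giving 22 days.
ColorGrade is off the critical path — its longest chain is 8 days, giving 14 of slack.
That remains the longest chain; total 22 days.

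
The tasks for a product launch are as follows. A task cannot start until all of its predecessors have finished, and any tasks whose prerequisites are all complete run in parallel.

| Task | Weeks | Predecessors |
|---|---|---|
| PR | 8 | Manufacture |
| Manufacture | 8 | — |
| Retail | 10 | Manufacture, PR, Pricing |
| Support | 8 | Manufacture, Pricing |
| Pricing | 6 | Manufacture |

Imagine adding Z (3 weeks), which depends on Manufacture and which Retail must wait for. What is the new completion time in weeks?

Originally the plan takes 26 weeks.
With Z inserted, Retail now waits for max(Manufacture, PR, Pricing, Z).
New critical path: Manufacture→PR→Retail = 8+8+10 = 26 ⇒ 26 weeks.

26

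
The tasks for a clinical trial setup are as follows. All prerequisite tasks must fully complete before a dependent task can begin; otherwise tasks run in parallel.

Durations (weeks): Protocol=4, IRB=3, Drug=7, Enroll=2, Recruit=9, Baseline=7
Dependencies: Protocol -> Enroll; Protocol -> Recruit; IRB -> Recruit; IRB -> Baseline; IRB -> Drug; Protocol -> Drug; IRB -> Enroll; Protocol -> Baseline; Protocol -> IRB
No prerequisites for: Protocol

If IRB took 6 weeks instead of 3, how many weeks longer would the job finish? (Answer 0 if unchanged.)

Baseline: Protocol→IRB→Recruit = 4+3+9 = 16 → 16 weeks.
Since IRB is critical, the +3 change carries straight to that chain (now 19 weeks).
No other chain overtakes it, so the finish is 19 weeks.
Change in finish: 19 − 16 = +3 weeks.

3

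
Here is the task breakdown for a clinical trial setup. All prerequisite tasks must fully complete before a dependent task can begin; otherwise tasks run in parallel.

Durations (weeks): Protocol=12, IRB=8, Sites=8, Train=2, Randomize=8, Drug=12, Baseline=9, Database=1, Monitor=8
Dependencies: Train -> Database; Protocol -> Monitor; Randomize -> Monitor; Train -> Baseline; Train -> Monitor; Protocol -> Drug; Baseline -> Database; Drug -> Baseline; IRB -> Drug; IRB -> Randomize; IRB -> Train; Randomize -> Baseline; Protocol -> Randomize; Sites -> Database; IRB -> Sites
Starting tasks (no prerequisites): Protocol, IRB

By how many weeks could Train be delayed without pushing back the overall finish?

14

Protocol→Drug→Baseline→Database = 12+12+9+1 = 34 sets the makespan at 34 weeks.
Longest path through Train: 20 weeks (earliest finish 10, latest finish 24).
So Train can slip 24 − 10 = 14 weeks.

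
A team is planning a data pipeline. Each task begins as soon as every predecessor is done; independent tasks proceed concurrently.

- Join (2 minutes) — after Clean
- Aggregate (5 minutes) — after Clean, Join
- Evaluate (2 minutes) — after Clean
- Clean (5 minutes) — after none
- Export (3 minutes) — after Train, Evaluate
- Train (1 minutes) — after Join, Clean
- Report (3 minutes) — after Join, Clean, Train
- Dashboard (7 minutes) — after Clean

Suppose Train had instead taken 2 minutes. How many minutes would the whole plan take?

Baseline: Clean→Join→Aggregate = 5+2+5 = 12 → 12 minutes.
The longest path through Train is only 11 minutes, so Train has float 1.
That remains the longest chain; total 12 minutes.

12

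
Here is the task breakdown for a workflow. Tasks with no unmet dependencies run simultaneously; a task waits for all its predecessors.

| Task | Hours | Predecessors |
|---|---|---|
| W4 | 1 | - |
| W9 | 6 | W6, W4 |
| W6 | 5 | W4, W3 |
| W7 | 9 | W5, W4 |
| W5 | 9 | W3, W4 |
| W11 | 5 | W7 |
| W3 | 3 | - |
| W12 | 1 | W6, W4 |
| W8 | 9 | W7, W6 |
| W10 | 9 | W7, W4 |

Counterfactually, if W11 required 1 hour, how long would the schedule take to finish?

The binding path is W3→W5→W7→W8 = 3+9+9+9 = 30; finish at 30 hours.
The longest path through W11 is only 26 hours, so W11 has float 4.
No other chain overtakes it, so the finish is 30 hours.

30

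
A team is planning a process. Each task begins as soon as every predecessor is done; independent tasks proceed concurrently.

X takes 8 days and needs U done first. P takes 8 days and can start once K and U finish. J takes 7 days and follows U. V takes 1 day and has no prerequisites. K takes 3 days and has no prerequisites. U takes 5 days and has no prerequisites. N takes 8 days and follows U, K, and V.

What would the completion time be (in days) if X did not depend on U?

Original critical path: U→P = 5+8 = 13 ⇒ 13 days.
Without U→X, X's earliest start moves from 5 to 0.
After: U→P = 5+8 = 13 → 13 days.

13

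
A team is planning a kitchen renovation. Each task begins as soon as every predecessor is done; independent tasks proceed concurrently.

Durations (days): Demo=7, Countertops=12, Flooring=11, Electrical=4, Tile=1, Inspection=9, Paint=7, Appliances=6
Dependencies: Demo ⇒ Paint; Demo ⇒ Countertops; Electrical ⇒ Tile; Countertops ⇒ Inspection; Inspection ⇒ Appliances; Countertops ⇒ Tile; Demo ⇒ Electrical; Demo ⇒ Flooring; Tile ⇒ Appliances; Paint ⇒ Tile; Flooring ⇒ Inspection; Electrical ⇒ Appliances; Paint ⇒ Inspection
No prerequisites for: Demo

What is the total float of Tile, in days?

Demo→Countertops→Inspection→Appliances = 7+12+9+6 = 34 sets the makespan at 34 days.
Longest path through Tile: 26 days (earliest finish 20, latest finish 28).
Float = 34 − 26 = 8.

8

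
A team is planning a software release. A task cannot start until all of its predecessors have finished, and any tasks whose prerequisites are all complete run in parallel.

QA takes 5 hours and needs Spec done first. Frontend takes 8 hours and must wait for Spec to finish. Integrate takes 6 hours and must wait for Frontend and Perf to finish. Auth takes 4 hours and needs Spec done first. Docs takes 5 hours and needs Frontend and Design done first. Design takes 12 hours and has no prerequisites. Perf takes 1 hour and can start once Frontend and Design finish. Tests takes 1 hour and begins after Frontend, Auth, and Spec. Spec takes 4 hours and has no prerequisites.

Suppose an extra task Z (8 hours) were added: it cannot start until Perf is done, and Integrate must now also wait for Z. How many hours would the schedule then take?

Originally the schedule takes 19 hours.
With Z inserted, Integrate now waits for max(Frontend, Perf, Z).
New critical path: Spec→Frontend→Perf→Z→Integrate = 4+8+1+8+6 = 27 ⇒ 27 hours.

27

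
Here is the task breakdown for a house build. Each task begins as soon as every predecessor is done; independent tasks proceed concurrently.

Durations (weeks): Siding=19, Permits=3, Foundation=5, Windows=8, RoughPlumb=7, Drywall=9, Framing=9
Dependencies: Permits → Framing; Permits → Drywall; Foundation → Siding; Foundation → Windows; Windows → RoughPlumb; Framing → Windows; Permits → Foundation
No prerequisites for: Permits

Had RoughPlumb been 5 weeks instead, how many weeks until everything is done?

Critical path before the change: Permits→Framing→Windows→RoughPlumb = 3+9+8+7 = 27 giving 27 weeks.
Since RoughPlumb is critical, the -2 change carries straight to that chain (now 25 weeks).
The binding chain switches to Permits→Foundation→Siding = 3+5+19 = 27; finish 27 weeks.

27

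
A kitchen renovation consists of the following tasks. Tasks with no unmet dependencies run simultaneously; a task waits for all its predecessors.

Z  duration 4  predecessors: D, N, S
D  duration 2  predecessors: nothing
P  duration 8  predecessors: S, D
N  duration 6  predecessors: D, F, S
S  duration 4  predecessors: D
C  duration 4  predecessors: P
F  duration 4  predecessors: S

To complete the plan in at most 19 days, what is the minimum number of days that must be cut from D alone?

1

Current finish: 20 days; target: 19.
D is on every critical path, so each day cut from D cuts the finish by one (this holds down to a finish of 19).
Need 20 − 19 = 1 day off D → D becomes 1 day, finish becomes 19.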